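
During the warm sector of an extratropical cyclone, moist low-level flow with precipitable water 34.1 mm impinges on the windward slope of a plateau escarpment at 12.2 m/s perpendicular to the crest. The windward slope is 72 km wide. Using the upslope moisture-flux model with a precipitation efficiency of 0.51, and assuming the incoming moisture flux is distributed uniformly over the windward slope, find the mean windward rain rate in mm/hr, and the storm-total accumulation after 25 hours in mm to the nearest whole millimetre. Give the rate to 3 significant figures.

R ≈ 10.6 mm/hr; total ≈ 265 mm

Incoming column moisture flux per unit ridge length: F = V × PW = 12.2 × 34.1 = 416.02 mm·m/s.
Spread over the 72 km slope with efficiency ε = 0.51: R = ε·F/W = 0.51 × 416.02 / 72000 m = 2.947e-03 mm/s.
R = 2.947e-03 × 3600 = 10.6 mm/hr.
Over 25 h: total = 10.6 × 25 = 265 mm.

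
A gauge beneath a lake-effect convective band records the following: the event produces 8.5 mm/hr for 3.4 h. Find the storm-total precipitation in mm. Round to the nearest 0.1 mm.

total ≈ 28.9 mm

Total = Σ Rᵢ Δtᵢ = 8.5 × 3.4
      = 28.9 = 28.9 mm.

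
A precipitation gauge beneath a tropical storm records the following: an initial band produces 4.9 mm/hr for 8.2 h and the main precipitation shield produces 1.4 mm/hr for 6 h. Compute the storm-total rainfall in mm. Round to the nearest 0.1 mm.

total ≈ 48.6 mm

Total = Σ Rᵢ Δtᵢ = 4.9 × 8.2 + 1.4 × 6
      = 40.18 + 8.4 = 48.6 mm.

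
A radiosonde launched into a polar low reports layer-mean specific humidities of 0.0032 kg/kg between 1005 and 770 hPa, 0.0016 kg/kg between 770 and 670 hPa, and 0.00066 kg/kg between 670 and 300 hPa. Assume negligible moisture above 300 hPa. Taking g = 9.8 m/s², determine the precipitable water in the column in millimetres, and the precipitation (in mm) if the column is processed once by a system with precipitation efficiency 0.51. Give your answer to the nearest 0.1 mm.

PW ≈ 11.8 mm; precipitation ≈ 6.0 mm

Precipitable water is the column-integrated vapour mass per unit area: PW = (1/g) Σ q̄ Δp, with q in kg/kg and Δp in Pa (1 kg/m² of water = 1 mm).
Layer 1005–770 hPa: Δp = 235 hPa = 23500 Pa, q̄ = 0.0032 kg/kg → 0.0032 × 23500 / 9.8 = 7.67 mm
Layer 770–670 hPa: Δp = 100 hPa = 10000 Pa, q̄ = 0.0016 kg/kg → 0.0016 × 10000 / 9.8 = 1.63 mm
Layer 670–300 hPa: Δp = 370 hPa = 37000 Pa, q̄ = 0.00066 kg/kg → 0.00066 × 37000 / 9.8 = 2.49 mm
PW = 7.67 + 1.63 + 2.49 = 11.79 ≈ 11.8 mm.
Precipitation = ε × PW = 0.51 × 11.8 = 6.0 mm.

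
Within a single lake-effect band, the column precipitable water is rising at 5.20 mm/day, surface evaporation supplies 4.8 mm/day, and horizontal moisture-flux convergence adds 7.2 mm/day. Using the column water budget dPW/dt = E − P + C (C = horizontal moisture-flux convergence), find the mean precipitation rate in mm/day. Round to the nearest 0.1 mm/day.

dPW/dt = +5.20 mm/day.
P = E + C − dPW/dt = 4.8 + (7.2) − (+5.20) = 6.8 mm/day.

P ≈ 6.8 mm/day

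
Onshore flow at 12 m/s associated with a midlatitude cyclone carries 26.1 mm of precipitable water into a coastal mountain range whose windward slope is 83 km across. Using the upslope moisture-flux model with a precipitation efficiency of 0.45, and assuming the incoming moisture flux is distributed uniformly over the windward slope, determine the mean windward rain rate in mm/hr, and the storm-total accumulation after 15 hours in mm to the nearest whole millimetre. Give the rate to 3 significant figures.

Incoming column moisture flux per unit ridge length: F = V × PW = 12 × 26.1 = 313.2 mm·m/s.
Spread over the 83 km slope with efficiency ε = 0.45: R = ε·F/W = 0.45 × 313.2 / 83000 m = 1.698e-03 mm/s.
R = 1.698e-03 × 3600 = 6.11 mm/hr.
Over 15 h: total = 6.11 × 15 = 91.65 ≈ 92 mm.

R ≈ 6.11 mm/hr; total ≈ 92 mm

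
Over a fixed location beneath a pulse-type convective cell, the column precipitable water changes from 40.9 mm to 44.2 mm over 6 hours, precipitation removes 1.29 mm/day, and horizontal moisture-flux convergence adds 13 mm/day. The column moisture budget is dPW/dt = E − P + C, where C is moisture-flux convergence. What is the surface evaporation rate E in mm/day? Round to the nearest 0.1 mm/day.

dPW/dt = (44.2 − 40.9) mm / (6/24 day) = +13.200 mm/day.
E = dPW/dt + P − C = (+13.200) + 1.29 − (13) = 1.5 mm/day.

E ≈ 1.5 mm/day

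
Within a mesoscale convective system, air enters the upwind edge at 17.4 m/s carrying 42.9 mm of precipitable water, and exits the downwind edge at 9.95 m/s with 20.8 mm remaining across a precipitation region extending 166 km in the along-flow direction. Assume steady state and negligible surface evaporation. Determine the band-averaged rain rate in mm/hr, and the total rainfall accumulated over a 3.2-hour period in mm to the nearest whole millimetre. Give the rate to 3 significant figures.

Column moisture flux per unit crosswind length is F = V × PW.
Inflow: F_in = 17.4 × 42.9 = 746.46 mm·m/s
Outflow: F_out = 9.95 × 20.8 = 206.96 mm·m/s
Steady-state rate R = (F_in − F_out)/L = (746.46 − 206.96) / 166000 m = 3.250e-03 mm/s.
R = 3.250e-03 × 3600 = 11.7 mm/hr.
Over 3.2 h: total = 11.7 × 3.2 = 37.44 ≈ 37 mm.

R ≈ 11.7 mm/hr; total ≈ 37 mm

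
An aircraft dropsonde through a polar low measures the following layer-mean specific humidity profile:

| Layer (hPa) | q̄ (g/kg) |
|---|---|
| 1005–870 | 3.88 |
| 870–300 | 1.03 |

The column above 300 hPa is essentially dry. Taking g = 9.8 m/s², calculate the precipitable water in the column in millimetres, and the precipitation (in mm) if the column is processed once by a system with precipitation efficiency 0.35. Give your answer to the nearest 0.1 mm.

PW ≈ 11.3 mm; precipitation ≈ 4.0 mm

Precipitable water is the column-integrated vapour mass per unit area: PW = (1/g) Σ q̄ Δp, with q in kg/kg and Δp in Pa (1 kg/m² of water = 1 mm).
Layer 1005–870 hPa: Δp = 135 hPa = 13500 Pa, q̄ = 0.00388 kg/kg → 0.00388 × 13500 / 9.8 = 5.34 mm
Layer 870–300 hPa: Δp = 570 hPa = 57000 Pa, q̄ = 0.00103 kg/kg → 0.00103 × 57000 / 9.8 = 5.99 mm
PW = 5.34 + 5.99 = 11.33 ≈ 11.3 mm.
Precipitation = ε × PW = 0.35 × 11.3 = 4.0 mm.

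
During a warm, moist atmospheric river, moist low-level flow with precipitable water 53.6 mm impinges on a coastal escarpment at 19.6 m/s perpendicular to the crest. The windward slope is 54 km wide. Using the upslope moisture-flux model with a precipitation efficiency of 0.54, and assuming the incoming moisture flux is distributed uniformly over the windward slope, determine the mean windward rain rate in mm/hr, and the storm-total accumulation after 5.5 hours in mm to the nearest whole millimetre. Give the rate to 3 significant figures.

R ≈ 37.8 mm/hr; total ≈ 208 mm

Incoming column moisture flux per unit ridge length: F = V × PW = 19.6 × 53.6 = 1050.56 mm·m/s.
Spread over the 54 km slope with efficiency ε = 0.54: R = ε·F/W = 0.54 × 1050.56 / 54000 m = 1.051e-02 mm/s.
R = 1.051e-02 × 3600 = 37.8 mm/hr.
Over 5.5 h: total = 37.8 × 5.5 = 207.9 ≈ 208 mm.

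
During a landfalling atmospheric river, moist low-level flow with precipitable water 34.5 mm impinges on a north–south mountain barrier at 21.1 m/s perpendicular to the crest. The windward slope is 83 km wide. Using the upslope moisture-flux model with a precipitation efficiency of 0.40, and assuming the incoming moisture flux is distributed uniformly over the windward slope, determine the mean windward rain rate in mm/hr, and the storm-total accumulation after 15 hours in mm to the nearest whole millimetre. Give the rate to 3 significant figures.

Incoming column moisture flux per unit ridge length: F = V × PW = 21.1 × 34.5 = 727.95 mm·m/s.
Spread over the 83 km slope with efficiency ε = 0.40: R = ε·F/W = 0.40 × 727.95 / 83000 m = 3.508e-03 mm/s.
R = 3.508e-03 × 3600 = 12.6 mm/hr.
Over 15 h: total = 12.6 × 15 = 189 mm.

R ≈ 12.6 mm/hr; total ≈ 189 mm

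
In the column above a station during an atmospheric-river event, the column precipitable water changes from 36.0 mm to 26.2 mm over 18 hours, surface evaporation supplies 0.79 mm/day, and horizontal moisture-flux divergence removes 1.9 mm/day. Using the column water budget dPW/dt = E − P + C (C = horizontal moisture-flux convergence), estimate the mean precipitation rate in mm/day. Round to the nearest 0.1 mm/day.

P ≈ 12.0 mm/day

dPW/dt = (26.2 − 36.0) mm / (18/24 day) = -13.067 mm/day.
P = E + C − dPW/dt = 0.79 + (-1.9) − (-13.067) = 12.0 mm/day.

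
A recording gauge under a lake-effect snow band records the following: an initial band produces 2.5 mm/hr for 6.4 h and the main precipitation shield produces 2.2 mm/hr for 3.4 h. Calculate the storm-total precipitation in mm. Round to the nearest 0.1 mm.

total ≈ 23.5 mm

Total = Σ Rᵢ Δtᵢ = 2.5 × 6.4 + 2.2 × 3.4
      = 16 + 7.48 = 23.5 mm.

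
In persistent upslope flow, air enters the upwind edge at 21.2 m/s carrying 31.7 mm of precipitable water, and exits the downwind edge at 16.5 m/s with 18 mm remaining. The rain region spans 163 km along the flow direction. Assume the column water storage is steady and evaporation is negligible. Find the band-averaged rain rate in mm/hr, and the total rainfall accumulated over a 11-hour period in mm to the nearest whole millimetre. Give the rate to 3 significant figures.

Column moisture flux per unit crosswind length is F = V × PW.
Inflow: F_in = 21.2 × 31.7 = 672.04 mm·m/s
Outflow: F_out = 16.5 × 18 = 297 mm·m/s
Steady-state rate R = (F_in − F_out)/L = (672.04 − 297) / 163000 m = 2.301e-03 mm/s.
R = 2.301e-03 × 3600 = 8.28 mm/hr.
Over 11 h: total = 8.28 × 11 = 91.08 ≈ 91 mm.

R ≈ 8.28 mm/hr; total ≈ 91 mm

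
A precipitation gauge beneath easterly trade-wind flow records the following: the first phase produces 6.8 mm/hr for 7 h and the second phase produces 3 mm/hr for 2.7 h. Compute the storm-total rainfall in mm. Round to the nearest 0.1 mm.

Total = Σ Rᵢ Δtᵢ = 6.8 × 7 + 3 × 2.7
      = 47.6 + 8.1 = 55.7 mm.

total ≈ 55.7 mm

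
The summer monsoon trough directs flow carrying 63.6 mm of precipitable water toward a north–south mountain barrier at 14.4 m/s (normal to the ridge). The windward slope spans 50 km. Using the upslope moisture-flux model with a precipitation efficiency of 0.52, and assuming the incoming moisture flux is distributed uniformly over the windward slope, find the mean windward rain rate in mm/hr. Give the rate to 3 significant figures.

R ≈ 34.3 mm/hr

Incoming column moisture flux per unit ridge length: F = V × PW = 14.4 × 63.6 = 915.84 mm·m/s.
Spread over the 50 km slope with efficiency ε = 0.52: R = ε·F/W = 0.52 × 915.84 / 50000 m = 9.525e-03 mm/s.
R = 9.525e-03 × 3600 = 34.3 mm/hr.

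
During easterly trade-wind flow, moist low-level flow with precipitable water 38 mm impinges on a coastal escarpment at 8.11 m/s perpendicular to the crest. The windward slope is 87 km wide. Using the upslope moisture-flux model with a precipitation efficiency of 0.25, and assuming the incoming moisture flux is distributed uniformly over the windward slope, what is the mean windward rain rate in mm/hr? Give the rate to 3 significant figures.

Incoming column moisture flux per unit ridge length: F = V × PW = 8.11 × 38 = 308.18 mm·m/s.
Spread over the 87 km slope with efficiency ε = 0.25: R = ε·F/W = 0.25 × 308.18 / 87000 m = 8.856e-04 mm/s.
R = 8.856e-04 × 3600 = 3.19 mm/hr.

R ≈ 3.19 mm/hr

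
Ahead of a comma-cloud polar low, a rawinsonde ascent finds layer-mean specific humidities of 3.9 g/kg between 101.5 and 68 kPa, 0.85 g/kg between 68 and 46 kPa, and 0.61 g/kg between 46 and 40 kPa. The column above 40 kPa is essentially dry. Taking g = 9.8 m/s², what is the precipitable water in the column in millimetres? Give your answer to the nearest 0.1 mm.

Precipitable water is the column-integrated vapour mass per unit area: PW = (1/g) Σ q̄ Δp, with q in kg/kg and Δp in Pa (1 kg/m² of water = 1 mm).
Layer 101.5–68 kPa: Δp = 335 hPa = 33500 Pa, q̄ = 0.0039 kg/kg → 0.0039 × 33500 / 9.8 = 13.33 mm
Layer 68–46 kPa: Δp = 220 hPa = 22000 Pa, q̄ = 0.00085 kg/kg → 0.00085 × 22000 / 9.8 = 1.91 mm
Layer 46–40 kPa: Δp = 60 hPa = 6000 Pa, q̄ = 0.00061 kg/kg → 0.00061 × 6000 / 9.8 = 0.37 mm
PW = 13.33 + 1.91 + 0.37 = 15.61 ≈ 15.6 mm.

PW ≈ 15.6 mm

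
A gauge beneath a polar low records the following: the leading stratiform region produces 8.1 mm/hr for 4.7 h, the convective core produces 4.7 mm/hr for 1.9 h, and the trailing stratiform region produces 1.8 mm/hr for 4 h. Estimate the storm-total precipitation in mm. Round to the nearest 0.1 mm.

total ≈ 54.2 mm

Total = Σ Rᵢ Δtᵢ = 8.1 × 4.7 + 4.7 × 1.9 + 1.8 × 4
      = 38.07 + 8.93 + 7.2 = 54.2 mm.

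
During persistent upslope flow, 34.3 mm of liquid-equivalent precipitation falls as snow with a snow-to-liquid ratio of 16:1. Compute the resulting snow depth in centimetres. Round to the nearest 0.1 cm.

snow depth ≈ 54.9 cm

Snow depth = liquid × ratio = 34.3 mm × 16 = 548.8 mm = 54.9 cm.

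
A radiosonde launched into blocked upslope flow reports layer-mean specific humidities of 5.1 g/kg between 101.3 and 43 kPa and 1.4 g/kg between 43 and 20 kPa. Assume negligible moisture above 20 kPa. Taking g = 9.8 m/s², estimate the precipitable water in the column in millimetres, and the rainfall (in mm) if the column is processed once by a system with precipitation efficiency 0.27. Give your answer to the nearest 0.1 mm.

PW ≈ 33.6 mm; rainfall ≈ 9.1 mm

Precipitable water is the column-integrated vapour mass per unit area: PW = (1/g) Σ q̄ Δp, with q in kg/kg and Δp in Pa (1 kg/m² of water = 1 mm).
Layer 101.3–43 kPa: Δp = 583 hPa = 58300 Pa, q̄ = 0.0051 kg/kg → 0.0051 × 58300 / 9.8 = 30.34 mm
Layer 43–20 kPa: Δp = 230 hPa = 23000 Pa, q̄ = 0.0014 kg/kg → 0.0014 × 23000 / 9.8 = 3.29 mm
PW = 30.34 + 3.29 = 33.63 ≈ 33.6 mm.
Rainfall = ε × PW = 0.27 × 33.6 = 9.1 mm.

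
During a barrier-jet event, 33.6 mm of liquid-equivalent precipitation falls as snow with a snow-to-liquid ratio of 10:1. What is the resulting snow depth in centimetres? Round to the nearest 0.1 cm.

snow depth ≈ 33.6 cm

Snow depth = liquid × ratio = 33.6 mm × 10 = 336 mm = 33.6 cm.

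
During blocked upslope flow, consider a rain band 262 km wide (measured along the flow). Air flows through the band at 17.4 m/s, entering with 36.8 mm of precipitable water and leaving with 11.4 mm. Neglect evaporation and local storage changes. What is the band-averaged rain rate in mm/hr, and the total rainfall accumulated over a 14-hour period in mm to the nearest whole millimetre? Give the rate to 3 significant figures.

Column moisture flux per unit crosswind length is F = V × PW.
Inflow: F_in = 17.4 × 36.8 = 640.32 mm·m/s
Outflow: F_out = 17.4 × 11.4 = 198.36 mm·m/s
Steady-state rate R = (F_in − F_out)/L = (640.32 − 198.36) / 262000 m = 1.687e-03 mm/s.
R = 1.687e-03 × 3600 = 6.07 mm/hr.
Over 14 h: total = 6.07 × 14 = 84.98 ≈ 85 mm.

R ≈ 6.07 mm/hr; total ≈ 85 mm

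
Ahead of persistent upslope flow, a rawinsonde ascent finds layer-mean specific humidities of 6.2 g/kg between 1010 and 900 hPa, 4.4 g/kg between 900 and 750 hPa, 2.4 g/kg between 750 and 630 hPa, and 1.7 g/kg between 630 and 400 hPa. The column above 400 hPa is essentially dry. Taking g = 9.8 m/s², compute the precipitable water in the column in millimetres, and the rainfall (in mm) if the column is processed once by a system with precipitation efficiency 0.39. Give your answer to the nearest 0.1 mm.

PW ≈ 20.6 mm; rainfall ≈ 8.0 mm

Precipitable water is the column-integrated vapour mass per unit area: PW = (1/g) Σ q̄ Δp, with q in kg/kg and Δp in Pa (1 kg/m² of water = 1 mm).
Layer 1010–900 hPa: Δp = 110 hPa = 11000 Pa, q̄ = 0.0062 kg/kg → 0.0062 × 11000 / 9.8 = 6.96 mm
Layer 900–750 hPa: Δp = 150 hPa = 15000 Pa, q̄ = 0.0044 kg/kg → 0.0044 × 15000 / 9.8 = 6.73 mm
Layer 750–630 hPa: Δp = 120 hPa = 12000 Pa, q̄ = 0.0024 kg/kg → 0.0024 × 12000 / 9.8 = 2.94 mm
Layer 630–400 hPa: Δp = 230 hPa = 23000 Pa, q̄ = 0.0017 kg/kg → 0.0017 × 23000 / 9.8 = 3.99 mm
PW = 6.96 + 6.73 + 2.94 + 3.99 = 20.62 ≈ 20.6 mm.
Rainfall = ε × PW = 0.39 × 20.6 = 8.0 mm.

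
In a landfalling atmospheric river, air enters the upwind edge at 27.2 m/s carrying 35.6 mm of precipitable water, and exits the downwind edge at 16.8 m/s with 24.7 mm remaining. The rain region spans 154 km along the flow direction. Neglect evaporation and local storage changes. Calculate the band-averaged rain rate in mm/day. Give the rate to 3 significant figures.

Column moisture flux per unit crosswind length is F = V × PW.
Inflow: F_in = 27.2 × 35.6 = 968.32 mm·m/s
Outflow: F_out = 16.8 × 24.7 = 414.96 mm·m/s
Steady-state rate R = (F_in − F_out)/L = (968.32 − 414.96) / 154000 m = 3.593e-03 mm/s.
R = 3.593e-03 × 3600 × 24 = 310 mm/day.

R ≈ 310 mm/day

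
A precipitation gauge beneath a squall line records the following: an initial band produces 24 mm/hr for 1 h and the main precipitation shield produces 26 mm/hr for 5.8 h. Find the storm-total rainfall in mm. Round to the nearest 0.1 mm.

total ≈ 174.8 mm

Total = Σ Rᵢ Δtᵢ = 24 × 1 + 26 × 5.8
      = 24 + 150.8 = 174.8 mm.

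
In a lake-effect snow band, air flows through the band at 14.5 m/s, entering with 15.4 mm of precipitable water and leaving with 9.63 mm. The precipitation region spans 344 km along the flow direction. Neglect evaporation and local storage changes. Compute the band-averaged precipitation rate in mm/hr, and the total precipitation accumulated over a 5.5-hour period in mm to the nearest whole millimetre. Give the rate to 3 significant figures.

R ≈ 0.876 mm/hr; total ≈ 5 mm

Column moisture flux per unit crosswind length is F = V × PW.
Inflow: F_in = 14.5 × 15.4 = 223.3 mm·m/s
Outflow: F_out = 14.5 × 9.63 = 139.635 mm·m/s
Steady-state rate R = (F_in − F_out)/L = (223.3 − 139.635) / 344000 m = 2.432e-04 mm/s.
R = 2.432e-04 × 3600 = 0.876 mm/hr.
Over 5.5 h: total = 0.876 × 5.5 = 4.818 ≈ 5 mm.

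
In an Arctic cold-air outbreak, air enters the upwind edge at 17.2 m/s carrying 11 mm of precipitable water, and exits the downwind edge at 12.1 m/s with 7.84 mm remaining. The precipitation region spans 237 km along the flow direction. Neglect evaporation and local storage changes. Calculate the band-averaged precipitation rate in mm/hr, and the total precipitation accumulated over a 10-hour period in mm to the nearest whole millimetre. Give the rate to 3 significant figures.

Column moisture flux per unit crosswind length is F = V × PW.
Inflow: F_in = 17.2 × 11 = 189.2 mm·m/s
Outflow: F_out = 12.1 × 7.84 = 94.864 mm·m/s
Steady-state rate R = (F_in − F_out)/L = (189.2 − 94.864) / 237000 m = 3.980e-04 mm/s.
R = 3.980e-04 × 3600 = 1.43 mm/hr.
Over 10 h: total = 1.43 × 10 = 14.3 ≈ 14 mm.

R ≈ 1.43 mm/hr; total ≈ 14 mm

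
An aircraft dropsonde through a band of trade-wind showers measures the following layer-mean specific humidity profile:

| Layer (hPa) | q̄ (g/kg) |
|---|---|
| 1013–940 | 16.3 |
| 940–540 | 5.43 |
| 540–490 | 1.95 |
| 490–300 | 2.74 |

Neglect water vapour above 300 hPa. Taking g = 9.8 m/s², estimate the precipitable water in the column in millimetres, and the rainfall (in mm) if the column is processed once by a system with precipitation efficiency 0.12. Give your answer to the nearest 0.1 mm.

Precipitable water is the column-integrated vapour mass per unit area: PW = (1/g) Σ q̄ Δp, with q in kg/kg and Δp in Pa (1 kg/m² of water = 1 mm).
Layer 1013–940 hPa: Δp = 73 hPa = 7300 Pa, q̄ = 0.0163 kg/kg → 0.0163 × 7300 / 9.8 = 12.14 mm
Layer 940–540 hPa: Δp = 400 hPa = 40000 Pa, q̄ = 0.00543 kg/kg → 0.00543 × 40000 / 9.8 = 22.16 mm
Layer 540–490 hPa: Δp = 50 hPa = 5000 Pa, q̄ = 0.00195 kg/kg → 0.00195 × 5000 / 9.8 = 0.99 mm
Layer 490–300 hPa: Δp = 190 hPa = 19000 Pa, q̄ = 0.00274 kg/kg → 0.00274 × 19000 / 9.8 = 5.31 mm
PW = 12.14 + 22.16 + 0.99 + 5.31 = 40.60 ≈ 40.6 mm.
Rainfall = ε × PW = 0.12 × 40.6 = 4.9 mm.

PW ≈ 40.6 mm; rainfall ≈ 4.9 mm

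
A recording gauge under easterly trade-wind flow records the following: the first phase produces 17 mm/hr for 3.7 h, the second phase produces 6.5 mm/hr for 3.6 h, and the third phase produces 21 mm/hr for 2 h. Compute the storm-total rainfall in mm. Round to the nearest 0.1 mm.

Total = Σ Rᵢ Δtᵢ = 17 × 3.7 + 6.5 × 3.6 + 21 × 2
      = 62.9 + 23.4 + 42 = 128.3 mm.

total ≈ 128.3 mm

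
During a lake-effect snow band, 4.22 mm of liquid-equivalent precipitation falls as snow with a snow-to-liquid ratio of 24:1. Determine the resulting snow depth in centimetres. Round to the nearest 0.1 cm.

snow depth ≈ 10.1 cm

Snow depth = liquid × ratio = 4.22 mm × 24 = 101.28 mm = 10.1 cm.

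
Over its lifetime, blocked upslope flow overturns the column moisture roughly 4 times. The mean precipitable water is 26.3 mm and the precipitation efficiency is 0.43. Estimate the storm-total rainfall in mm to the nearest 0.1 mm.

Each cycle deposits ε × PW = 0.43 × 26.3 = 11.309 mm.
Over 4 cycles: 4 × 11.309 = 45.2 mm.

rainfall ≈ 45.2 mm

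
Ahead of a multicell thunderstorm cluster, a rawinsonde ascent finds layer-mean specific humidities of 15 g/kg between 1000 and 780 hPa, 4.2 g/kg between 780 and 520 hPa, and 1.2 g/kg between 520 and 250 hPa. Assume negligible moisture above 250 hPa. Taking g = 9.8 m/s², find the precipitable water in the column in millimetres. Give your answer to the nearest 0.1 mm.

Precipitable water is the column-integrated vapour mass per unit area: PW = (1/g) Σ q̄ Δp, with q in kg/kg and Δp in Pa (1 kg/m² of water = 1 mm).
Layer 1000–780 hPa: Δp = 220 hPa = 22000 Pa, q̄ = 0.015 kg/kg → 0.015 × 22000 / 9.8 = 33.67 mm
Layer 780–520 hPa: Δp = 260 hPa = 26000 Pa, q̄ = 0.0042 kg/kg → 0.0042 × 26000 / 9.8 = 11.14 mm
Layer 520–250 hPa: Δp = 270 hPa = 27000 Pa, q̄ = 0.0012 kg/kg → 0.0012 × 27000 / 9.8 = 3.31 mm
PW = 33.67 + 11.14 + 3.31 = 48.12 ≈ 48.1 mm.

PW ≈ 48.1 mm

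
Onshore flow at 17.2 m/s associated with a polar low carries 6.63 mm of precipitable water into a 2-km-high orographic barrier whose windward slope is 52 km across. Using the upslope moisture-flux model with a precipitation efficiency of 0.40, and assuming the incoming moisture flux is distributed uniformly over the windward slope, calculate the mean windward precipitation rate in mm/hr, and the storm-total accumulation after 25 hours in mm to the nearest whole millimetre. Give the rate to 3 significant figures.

Incoming column moisture flux per unit ridge length: F = V × PW = 17.2 × 6.63 = 114.036 mm·m/s.
Spread over the 52 km slope with efficiency ε = 0.40: R = ε·F/W = 0.40 × 114.036 / 52000 m = 8.772e-04 mm/s.
R = 8.772e-04 × 3600 = 3.16 mm/hr.
Over 25 h: total = 3.16 × 25 = 79 mm.

R ≈ 3.16 mm/hr; total ≈ 79 mm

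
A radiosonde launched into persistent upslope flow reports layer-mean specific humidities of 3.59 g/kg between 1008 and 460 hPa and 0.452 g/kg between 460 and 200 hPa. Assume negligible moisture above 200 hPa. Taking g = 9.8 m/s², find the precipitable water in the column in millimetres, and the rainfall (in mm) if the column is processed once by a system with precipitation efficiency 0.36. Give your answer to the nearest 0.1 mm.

PW ≈ 21.3 mm; rainfall ≈ 7.7 mm

Precipitable water is the column-integrated vapour mass per unit area: PW = (1/g) Σ q̄ Δp, with q in kg/kg and Δp in Pa (1 kg/m² of water = 1 mm).
Layer 1008–460 hPa: Δp = 548 hPa = 54800 Pa, q̄ = 0.00359 kg/kg → 0.00359 × 54800 / 9.8 = 20.07 mm
Layer 460–200 hPa: Δp = 260 hPa = 26000 Pa, q̄ = 0.000452 kg/kg → 0.000452 × 26000 / 9.8 = 1.20 mm
PW = 20.07 + 1.20 = 21.27 ≈ 21.3 mm.
Rainfall = ε × PW = 0.36 × 21.3 = 7.7 mm.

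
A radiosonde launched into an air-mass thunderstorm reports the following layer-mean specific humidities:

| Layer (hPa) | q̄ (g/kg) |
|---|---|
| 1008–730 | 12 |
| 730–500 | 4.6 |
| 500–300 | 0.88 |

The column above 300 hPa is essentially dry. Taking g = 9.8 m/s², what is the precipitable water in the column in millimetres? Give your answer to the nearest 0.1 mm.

Precipitable water is the column-integrated vapour mass per unit area: PW = (1/g) Σ q̄ Δp, with q in kg/kg and Δp in Pa (1 kg/m² of water = 1 mm).
Layer 1008–730 hPa: Δp = 278 hPa = 27800 Pa, q̄ = 0.012 kg/kg → 0.012 × 27800 / 9.8 = 34.04 mm
Layer 730–500 hPa: Δp = 230 hPa = 23000 Pa, q̄ = 0.0046 kg/kg → 0.0046 × 23000 / 9.8 = 10.80 mm
Layer 500–300 hPa: Δp = 200 hPa = 20000 Pa, q̄ = 0.00088 kg/kg → 0.00088 × 20000 / 9.8 = 1.80 mm
PW = 34.04 + 10.80 + 1.80 = 46.64 ≈ 46.6 mm.

PW ≈ 46.6 mm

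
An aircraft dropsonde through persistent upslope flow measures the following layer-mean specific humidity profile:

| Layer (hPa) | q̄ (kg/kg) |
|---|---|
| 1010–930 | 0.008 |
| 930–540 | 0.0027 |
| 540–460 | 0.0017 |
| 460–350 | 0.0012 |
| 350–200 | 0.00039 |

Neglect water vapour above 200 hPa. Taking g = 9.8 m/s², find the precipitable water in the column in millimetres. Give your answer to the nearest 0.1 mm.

PW ≈ 20.6 mm

Precipitable water is the column-integrated vapour mass per unit area: PW = (1/g) Σ q̄ Δp, with q in kg/kg and Δp in Pa (1 kg/m² of water = 1 mm).
Layer 1010–930 hPa: Δp = 80 hPa = 8000 Pa, q̄ = 0.008 kg/kg → 0.008 × 8000 / 9.8 = 6.53 mm
Layer 930–540 hPa: Δp = 390 hPa = 39000 Pa, q̄ = 0.0027 kg/kg → 0.0027 × 39000 / 9.8 = 10.74 mm
Layer 540–460 hPa: Δp = 80 hPa = 8000 Pa, q̄ = 0.0017 kg/kg → 0.0017 × 8000 / 9.8 = 1.39 mm
Layer 460–350 hPa: Δp = 110 hPa = 11000 Pa, q̄ = 0.0012 kg/kg → 0.0012 × 11000 / 9.8 = 1.35 mm
Layer 350–200 hPa: Δp = 150 hPa = 15000 Pa, q̄ = 0.00039 kg/kg → 0.00039 × 15000 / 9.8 = 0.60 mm
PW = 6.53 + 10.74 + 1.39 + 1.35 + 0.60 = 20.61 ≈ 20.6 mm.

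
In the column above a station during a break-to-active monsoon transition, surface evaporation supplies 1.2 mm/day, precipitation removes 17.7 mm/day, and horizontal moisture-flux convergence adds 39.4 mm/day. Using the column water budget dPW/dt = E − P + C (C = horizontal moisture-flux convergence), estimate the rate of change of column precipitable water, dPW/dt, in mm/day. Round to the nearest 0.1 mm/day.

dPW/dt = E − P + C = 1.2 − 17.7 + (39.4) = 22.9 mm/day.

dPW/dt ≈ 22.9 mm/day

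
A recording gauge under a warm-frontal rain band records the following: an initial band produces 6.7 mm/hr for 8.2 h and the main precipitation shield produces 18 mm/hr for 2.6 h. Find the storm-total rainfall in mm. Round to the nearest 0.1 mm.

total ≈ 101.7 mm

Total = Σ Rᵢ Δtᵢ = 6.7 × 8.2 + 18 × 2.6
      = 54.94 + 46.8 = 101.7 mm.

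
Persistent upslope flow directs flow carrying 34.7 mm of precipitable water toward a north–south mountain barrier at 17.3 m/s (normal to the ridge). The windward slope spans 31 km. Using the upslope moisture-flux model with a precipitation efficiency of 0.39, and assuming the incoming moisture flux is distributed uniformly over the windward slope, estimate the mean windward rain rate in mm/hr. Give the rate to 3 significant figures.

Incoming column moisture flux per unit ridge length: F = V × PW = 17.3 × 34.7 = 600.31 mm·m/s.
Spread over the 31 km slope with efficiency ε = 0.39: R = ε·F/W = 0.39 × 600.31 / 31000 m = 7.552e-03 mm/s.
R = 7.552e-03 × 3600 = 27.2 mm/hr.

R ≈ 27.2 mm/hr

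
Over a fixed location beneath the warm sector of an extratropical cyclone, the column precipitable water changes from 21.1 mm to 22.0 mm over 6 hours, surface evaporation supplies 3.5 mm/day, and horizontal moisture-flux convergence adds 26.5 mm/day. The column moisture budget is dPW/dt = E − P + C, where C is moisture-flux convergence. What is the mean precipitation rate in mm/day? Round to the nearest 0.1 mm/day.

P ≈ 26.4 mm/day

dPW/dt = (22.0 − 21.1) mm / (6/24 day) = +3.600 mm/day.
P = E + C − dPW/dt = 3.5 + (26.5) − (+3.600) = 26.4 mm/day.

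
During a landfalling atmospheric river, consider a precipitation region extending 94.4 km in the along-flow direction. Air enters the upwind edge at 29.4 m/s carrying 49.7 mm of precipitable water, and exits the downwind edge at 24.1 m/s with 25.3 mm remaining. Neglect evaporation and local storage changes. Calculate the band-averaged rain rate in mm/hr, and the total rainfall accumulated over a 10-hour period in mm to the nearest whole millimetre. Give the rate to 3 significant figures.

R ≈ 32.5 mm/hr; total ≈ 325 mm

Column moisture flux per unit crosswind length is F = V × PW.
Inflow: F_in = 29.4 × 49.7 = 1461.18 mm·m/s
Outflow: F_out = 24.1 × 25.3 = 609.73 mm·m/s
Steady-state rate R = (F_in − F_out)/L = (1461.18 − 609.73) / 94400 m = 9.020e-03 mm/s.
R = 9.020e-03 × 3600 = 32.5 mm/hr.
Over 10 h: total = 32.5 × 10 = 325 mm.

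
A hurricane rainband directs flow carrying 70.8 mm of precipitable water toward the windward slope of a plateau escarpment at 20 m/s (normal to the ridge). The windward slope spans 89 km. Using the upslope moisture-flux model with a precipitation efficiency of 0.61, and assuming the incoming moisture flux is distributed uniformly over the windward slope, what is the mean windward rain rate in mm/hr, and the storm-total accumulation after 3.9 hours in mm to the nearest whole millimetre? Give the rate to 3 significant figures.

Incoming column moisture flux per unit ridge length: F = V × PW = 20 × 70.8 = 1416 mm·m/s.
Spread over the 89 km slope with efficiency ε = 0.61: R = ε·F/W = 0.61 × 1416 / 89000 m = 9.705e-03 mm/s.
R = 9.705e-03 × 3600 = 34.9 mm/hr.
Over 3.9 h: total = 34.9 × 3.9 = 136.11 ≈ 136 mm.

R ≈ 34.9 mm/hr; total ≈ 136 mm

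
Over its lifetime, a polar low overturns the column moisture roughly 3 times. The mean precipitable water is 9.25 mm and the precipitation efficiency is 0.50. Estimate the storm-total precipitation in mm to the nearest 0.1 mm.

precipitation ≈ 13.9 mm

Each cycle deposits ε × PW = 0.50 × 9.25 = 4.625 mm.
Over 3 cycles: 3 × 4.625 = 13.9 mm.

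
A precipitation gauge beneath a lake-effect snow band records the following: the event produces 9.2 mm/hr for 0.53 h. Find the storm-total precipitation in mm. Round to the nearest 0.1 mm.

total ≈ 4.9 mm

Total = Σ Rᵢ Δtᵢ = 9.2 × 0.53
      = 4.876 = 4.9 mm.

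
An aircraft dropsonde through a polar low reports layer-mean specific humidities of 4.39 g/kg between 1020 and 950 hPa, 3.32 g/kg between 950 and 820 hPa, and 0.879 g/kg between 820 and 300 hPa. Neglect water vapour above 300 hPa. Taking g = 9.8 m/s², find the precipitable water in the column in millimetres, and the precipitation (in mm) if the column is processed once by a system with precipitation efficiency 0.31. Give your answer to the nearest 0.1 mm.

PW ≈ 12.2 mm; precipitation ≈ 3.8 mm

Precipitable water is the column-integrated vapour mass per unit area: PW = (1/g) Σ q̄ Δp, with q in kg/kg and Δp in Pa (1 kg/m² of water = 1 mm).
Layer 1020–950 hPa: Δp = 70 hPa = 7000 Pa, q̄ = 0.00439 kg/kg → 0.00439 × 7000 / 9.8 = 3.14 mm
Layer 950–820 hPa: Δp = 130 hPa = 13000 Pa, q̄ = 0.00332 kg/kg → 0.00332 × 13000 / 9.8 = 4.40 mm
Layer 820–300 hPa: Δp = 520 hPa = 52000 Pa, q̄ = 0.000879 kg/kg → 0.000879 × 52000 / 9.8 = 4.66 mm
PW = 3.14 + 4.40 + 4.66 = 12.20 ≈ 12.2 mm.
Precipitation = ε × PW = 0.31 × 12.2 = 3.8 mm.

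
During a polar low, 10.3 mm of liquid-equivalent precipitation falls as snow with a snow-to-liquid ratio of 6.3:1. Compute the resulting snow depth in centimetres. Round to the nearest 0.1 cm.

Snow depth = liquid × ratio = 10.3 mm × 6.3 = 64.89 mm = 6.5 cm.

snow depth ≈ 6.5 cm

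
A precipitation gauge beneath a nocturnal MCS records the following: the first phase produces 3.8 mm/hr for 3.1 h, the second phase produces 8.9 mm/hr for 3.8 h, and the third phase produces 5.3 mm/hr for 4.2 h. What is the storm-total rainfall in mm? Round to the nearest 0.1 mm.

Total = Σ Rᵢ Δtᵢ = 3.8 × 3.1 + 8.9 × 3.8 + 5.3 × 4.2
      = 11.78 + 33.82 + 22.26 = 67.9 mm.

total ≈ 67.9 mm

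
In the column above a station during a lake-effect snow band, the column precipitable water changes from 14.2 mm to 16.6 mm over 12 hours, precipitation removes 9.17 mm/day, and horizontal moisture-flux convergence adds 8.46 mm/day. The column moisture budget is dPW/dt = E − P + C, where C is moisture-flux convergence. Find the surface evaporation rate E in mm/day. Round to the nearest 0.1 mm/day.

dPW/dt = (16.6 − 14.2) mm / (12/24 day) = +4.800 mm/day.
E = dPW/dt + P − C = (+4.800) + 9.17 − (8.46) = 5.5 mm/day.

E ≈ 5.5 mm/day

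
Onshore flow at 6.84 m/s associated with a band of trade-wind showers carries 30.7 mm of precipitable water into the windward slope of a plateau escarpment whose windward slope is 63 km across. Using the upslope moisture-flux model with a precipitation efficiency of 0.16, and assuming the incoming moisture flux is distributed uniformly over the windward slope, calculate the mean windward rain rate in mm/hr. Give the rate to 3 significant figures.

Incoming column moisture flux per unit ridge length: F = V × PW = 6.84 × 30.7 = 209.988 mm·m/s.
Spread over the 63 km slope with efficiency ε = 0.16: R = ε·F/W = 0.16 × 209.988 / 63000 m = 5.333e-04 mm/s.
R = 5.333e-04 × 3600 = 1.92 mm/hr.

R ≈ 1.92 mm/hr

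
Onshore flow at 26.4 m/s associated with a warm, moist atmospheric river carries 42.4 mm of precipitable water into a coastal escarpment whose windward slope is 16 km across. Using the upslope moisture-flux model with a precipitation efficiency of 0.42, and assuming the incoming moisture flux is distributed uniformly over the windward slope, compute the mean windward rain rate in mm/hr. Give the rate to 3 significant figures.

Incoming column moisture flux per unit ridge length: F = V × PW = 26.4 × 42.4 = 1119.36 mm·m/s.
Spread over the 16 km slope with efficiency ε = 0.42: R = ε·F/W = 0.42 × 1119.36 / 16000 m = 2.938e-02 mm/s.
R = 2.938e-02 × 3600 = 106 mm/hr.

R ≈ 106 mm/hr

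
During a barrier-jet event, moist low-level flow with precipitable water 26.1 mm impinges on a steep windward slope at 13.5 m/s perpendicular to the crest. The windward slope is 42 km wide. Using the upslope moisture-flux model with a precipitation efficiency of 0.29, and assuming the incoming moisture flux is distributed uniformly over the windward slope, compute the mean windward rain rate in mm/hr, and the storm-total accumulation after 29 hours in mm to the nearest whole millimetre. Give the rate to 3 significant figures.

Incoming column moisture flux per unit ridge length: F = V × PW = 13.5 × 26.1 = 352.35 mm·m/s.
Spread over the 42 km slope with efficiency ε = 0.29: R = ε·F/W = 0.29 × 352.35 / 42000 m = 2.433e-03 mm/s.
R = 2.433e-03 × 3600 = 8.76 mm/hr.
Over 29 h: total = 8.76 × 29 = 254.04 ≈ 254 mm.

R ≈ 8.76 mm/hr; total ≈ 254 mm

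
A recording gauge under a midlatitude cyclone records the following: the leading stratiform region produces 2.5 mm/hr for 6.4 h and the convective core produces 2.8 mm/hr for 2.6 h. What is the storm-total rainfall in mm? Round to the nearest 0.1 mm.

Total = Σ Rᵢ Δtᵢ = 2.5 × 6.4 + 2.8 × 2.6
      = 16 + 7.28 = 23.3 mm.

total ≈ 23.3 mm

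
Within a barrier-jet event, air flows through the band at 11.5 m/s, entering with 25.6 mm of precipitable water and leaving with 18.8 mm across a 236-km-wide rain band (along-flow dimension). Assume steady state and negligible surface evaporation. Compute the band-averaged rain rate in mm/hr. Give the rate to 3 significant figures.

R ≈ 1.19 mm/hr

Column moisture flux per unit crosswind length is F = V × PW.
Inflow: F_in = 11.5 × 25.6 = 294.4 mm·m/s
Outflow: F_out = 11.5 × 18.8 = 216.2 mm·m/s
Steady-state rate R = (F_in − F_out)/L = (294.4 − 216.2) / 236000 m = 3.314e-04 mm/s.
R = 3.314e-04 × 3600 = 1.19 mm/hr.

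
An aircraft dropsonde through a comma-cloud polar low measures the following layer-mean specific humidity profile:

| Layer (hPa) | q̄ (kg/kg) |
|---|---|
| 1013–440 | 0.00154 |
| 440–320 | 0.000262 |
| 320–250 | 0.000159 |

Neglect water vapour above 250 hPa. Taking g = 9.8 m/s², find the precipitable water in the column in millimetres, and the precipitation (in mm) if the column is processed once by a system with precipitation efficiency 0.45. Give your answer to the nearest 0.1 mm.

PW ≈ 9.4 mm; precipitation ≈ 4.2 mm

Precipitable water is the column-integrated vapour mass per unit area: PW = (1/g) Σ q̄ Δp, with q in kg/kg and Δp in Pa (1 kg/m² of water = 1 mm).
Layer 1013–440 hPa: Δp = 573 hPa = 57300 Pa, q̄ = 0.00154 kg/kg → 0.00154 × 57300 / 9.8 = 9.00 mm
Layer 440–320 hPa: Δp = 120 hPa = 12000 Pa, q̄ = 0.000262 kg/kg → 0.000262 × 12000 / 9.8 = 0.32 mm
Layer 320–250 hPa: Δp = 70 hPa = 7000 Pa, q̄ = 0.000159 kg/kg → 0.000159 × 7000 / 9.8 = 0.11 mm
PW = 9.00 + 0.32 + 0.11 = 9.43 ≈ 9.4 mm.
Precipitation = ε × PW = 0.45 × 9.4 = 4.2 mm.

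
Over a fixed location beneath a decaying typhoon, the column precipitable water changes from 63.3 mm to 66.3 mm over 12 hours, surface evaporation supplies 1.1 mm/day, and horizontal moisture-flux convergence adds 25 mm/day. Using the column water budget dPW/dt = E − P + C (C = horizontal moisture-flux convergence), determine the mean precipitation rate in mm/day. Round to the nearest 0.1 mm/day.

dPW/dt = (66.3 − 63.3) mm / (12/24 day) = +6.000 mm/day.
P = E + C − dPW/dt = 1.1 + (25) − (+6.000) = 20.1 mm/day.

P ≈ 20.1 mm/day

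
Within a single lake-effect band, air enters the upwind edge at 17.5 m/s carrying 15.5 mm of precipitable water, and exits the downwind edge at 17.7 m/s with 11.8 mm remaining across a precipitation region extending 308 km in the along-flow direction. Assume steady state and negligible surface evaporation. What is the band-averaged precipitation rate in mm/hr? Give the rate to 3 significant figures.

Column moisture flux per unit crosswind length is F = V × PW.
Inflow: F_in = 17.5 × 15.5 = 271.25 mm·m/s
Outflow: F_out = 17.7 × 11.8 = 208.86 mm·m/s
Steady-state rate R = (F_in − F_out)/L = (271.25 − 208.86) / 308000 m = 2.026e-04 mm/s.
R = 2.026e-04 × 3600 = 0.729 mm/hr.

R ≈ 0.729 mm/hr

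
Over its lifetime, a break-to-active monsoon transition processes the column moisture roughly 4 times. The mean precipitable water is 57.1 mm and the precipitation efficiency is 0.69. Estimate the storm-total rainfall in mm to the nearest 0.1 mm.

rainfall ≈ 157.6 mm

Each cycle deposits ε × PW = 0.69 × 57.1 = 39.399 mm.
Over 4 cycles: 4 × 39.399 = 157.6 mm.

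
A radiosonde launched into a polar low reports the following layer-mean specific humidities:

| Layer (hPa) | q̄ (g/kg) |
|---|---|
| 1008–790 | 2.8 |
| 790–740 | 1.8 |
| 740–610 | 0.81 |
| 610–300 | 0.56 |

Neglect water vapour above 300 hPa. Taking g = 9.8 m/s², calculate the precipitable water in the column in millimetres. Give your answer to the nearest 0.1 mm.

PW ≈ 10.0 mm

Precipitable water is the column-integrated vapour mass per unit area: PW = (1/g) Σ q̄ Δp, with q in kg/kg and Δp in Pa (1 kg/m² of water = 1 mm).
Layer 1008–790 hPa: Δp = 218 hPa = 21800 Pa, q̄ = 0.0028 kg/kg → 0.0028 × 21800 / 9.8 = 6.23 mm
Layer 790–740 hPa: Δp = 50 hPa = 5000 Pa, q̄ = 0.0018 kg/kg → 0.0018 × 5000 / 9.8 = 0.92 mm
Layer 740–610 hPa: Δp = 130 hPa = 13000 Pa, q̄ = 0.00081 kg/kg → 0.00081 × 13000 / 9.8 = 1.07 mm
Layer 610–300 hPa: Δp = 310 hPa = 31000 Pa, q̄ = 0.00056 kg/kg → 0.00056 × 31000 / 9.8 = 1.77 mm
PW = 6.23 + 0.92 + 1.07 + 1.77 = 9.99 ≈ 10.0 mm.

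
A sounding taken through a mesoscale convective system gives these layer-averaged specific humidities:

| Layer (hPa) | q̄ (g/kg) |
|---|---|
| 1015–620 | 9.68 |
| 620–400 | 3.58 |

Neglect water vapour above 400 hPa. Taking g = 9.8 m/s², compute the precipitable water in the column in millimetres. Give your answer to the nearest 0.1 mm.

PW ≈ 47.1 mm

Precipitable water is the column-integrated vapour mass per unit area: PW = (1/g) Σ q̄ Δp, with q in kg/kg and Δp in Pa (1 kg/m² of water = 1 mm).
Layer 1015–620 hPa: Δp = 395 hPa = 39500 Pa, q̄ = 0.00968 kg/kg → 0.00968 × 39500 / 9.8 = 39.02 mm
Layer 620–400 hPa: Δp = 220 hPa = 22000 Pa, q̄ = 0.00358 kg/kg → 0.00358 × 22000 / 9.8 = 8.04 mm
PW = 39.02 + 8.04 = 47.06 ≈ 47.1 mm.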